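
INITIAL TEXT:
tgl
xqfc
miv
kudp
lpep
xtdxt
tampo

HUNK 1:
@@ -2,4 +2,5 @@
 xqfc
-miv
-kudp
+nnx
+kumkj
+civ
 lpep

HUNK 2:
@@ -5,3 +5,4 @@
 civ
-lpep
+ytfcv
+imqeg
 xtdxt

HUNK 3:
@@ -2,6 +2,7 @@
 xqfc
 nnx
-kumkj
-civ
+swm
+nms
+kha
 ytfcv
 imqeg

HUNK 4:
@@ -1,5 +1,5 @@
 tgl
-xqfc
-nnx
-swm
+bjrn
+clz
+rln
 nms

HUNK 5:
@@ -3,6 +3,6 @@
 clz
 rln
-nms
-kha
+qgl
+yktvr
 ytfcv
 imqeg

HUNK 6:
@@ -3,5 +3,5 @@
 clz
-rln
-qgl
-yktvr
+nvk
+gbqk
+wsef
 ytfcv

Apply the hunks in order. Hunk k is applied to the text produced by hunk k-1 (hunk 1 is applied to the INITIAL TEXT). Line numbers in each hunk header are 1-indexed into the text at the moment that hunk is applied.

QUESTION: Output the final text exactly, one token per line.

Answer: tgl
bjrn
clz
nvk
gbqk
wsef
ytfcv
imqeg
xtdxt
tampo

Derivation:
Hunk 1: at line 2 remove [miv,kudp] add [nnx,kumkj,civ] -> 8 lines: tgl xqfc nnx kumkj civ lpep xtdxt tampo
Hunk 2: at line 5 remove [lpep] add [ytfcv,imqeg] -> 9 lines: tgl xqfc nnx kumkj civ ytfcv imqeg xtdxt tampo
Hunk 3: at line 2 remove [kumkj,civ] add [swm,nms,kha] -> 10 lines: tgl xqfc nnx swm nms kha ytfcv imqeg xtdxt tampo
Hunk 4: at line 1 remove [xqfc,nnx,swm] add [bjrn,clz,rln] -> 10 lines: tgl bjrn clz rln nms kha ytfcv imqeg xtdxt tampo
Hunk 5: at line 3 remove [nms,kha] add [qgl,yktvr] -> 10 lines: tgl bjrn clz rln qgl yktvr ytfcv imqeg xtdxt tampo
Hunk 6: at line 3 remove [rln,qgl,yktvr] add [nvk,gbqk,wsef] -> 10 lines: tgl bjrn clz nvk gbqk wsef ytfcv imqeg xtdxt tampo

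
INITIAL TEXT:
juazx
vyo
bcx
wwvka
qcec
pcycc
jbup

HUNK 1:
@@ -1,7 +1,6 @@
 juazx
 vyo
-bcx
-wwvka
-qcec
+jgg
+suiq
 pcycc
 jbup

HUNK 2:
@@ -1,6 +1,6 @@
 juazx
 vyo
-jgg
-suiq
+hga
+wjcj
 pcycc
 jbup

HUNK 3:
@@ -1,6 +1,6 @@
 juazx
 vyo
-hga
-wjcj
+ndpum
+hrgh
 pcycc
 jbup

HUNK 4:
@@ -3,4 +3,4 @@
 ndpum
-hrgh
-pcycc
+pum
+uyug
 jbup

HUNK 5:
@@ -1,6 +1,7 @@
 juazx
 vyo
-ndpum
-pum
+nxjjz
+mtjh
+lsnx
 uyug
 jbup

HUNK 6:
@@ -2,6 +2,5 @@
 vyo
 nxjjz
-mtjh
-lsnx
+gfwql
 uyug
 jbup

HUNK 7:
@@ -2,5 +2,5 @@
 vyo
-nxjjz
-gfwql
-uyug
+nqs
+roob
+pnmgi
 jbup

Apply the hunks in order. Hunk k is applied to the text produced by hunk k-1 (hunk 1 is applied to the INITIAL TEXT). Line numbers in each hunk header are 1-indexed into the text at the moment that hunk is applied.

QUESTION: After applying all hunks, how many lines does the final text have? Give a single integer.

Hunk 1: at line 1 remove [bcx,wwvka,qcec] add [jgg,suiq] -> 6 lines: juazx vyo jgg suiq pcycc jbup
Hunk 2: at line 1 remove [jgg,suiq] add [hga,wjcj] -> 6 lines: juazx vyo hga wjcj pcycc jbup
Hunk 3: at line 1 remove [hga,wjcj] add [ndpum,hrgh] -> 6 lines: juazx vyo ndpum hrgh pcycc jbup
Hunk 4: at line 3 remove [hrgh,pcycc] add [pum,uyug] -> 6 lines: juazx vyo ndpum pum uyug jbup
Hunk 5: at line 1 remove [ndpum,pum] add [nxjjz,mtjh,lsnx] -> 7 lines: juazx vyo nxjjz mtjh lsnx uyug jbup
Hunk 6: at line 2 remove [mtjh,lsnx] add [gfwql] -> 6 lines: juazx vyo nxjjz gfwql uyug jbup
Hunk 7: at line 2 remove [nxjjz,gfwql,uyug] add [nqs,roob,pnmgi] -> 6 lines: juazx vyo nqs roob pnmgi jbup
Final line count: 6

Answer: 6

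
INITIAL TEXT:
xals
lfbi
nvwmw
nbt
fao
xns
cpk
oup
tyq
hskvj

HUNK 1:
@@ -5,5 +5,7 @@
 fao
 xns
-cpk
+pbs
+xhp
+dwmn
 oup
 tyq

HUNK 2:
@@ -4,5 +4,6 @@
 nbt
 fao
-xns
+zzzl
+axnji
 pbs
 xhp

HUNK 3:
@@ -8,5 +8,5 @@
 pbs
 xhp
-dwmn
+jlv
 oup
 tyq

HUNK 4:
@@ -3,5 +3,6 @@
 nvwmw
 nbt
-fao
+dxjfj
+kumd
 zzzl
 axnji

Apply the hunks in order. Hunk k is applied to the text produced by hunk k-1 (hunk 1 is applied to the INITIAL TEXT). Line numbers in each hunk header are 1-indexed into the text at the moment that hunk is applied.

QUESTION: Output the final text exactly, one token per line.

Answer: xals
lfbi
nvwmw
nbt
dxjfj
kumd
zzzl
axnji
pbs
xhp
jlv
oup
tyq
hskvj

Derivation:
Hunk 1: at line 5 remove [cpk] add [pbs,xhp,dwmn] -> 12 lines: xals lfbi nvwmw nbt fao xns pbs xhp dwmn oup tyq hskvj
Hunk 2: at line 4 remove [xns] add [zzzl,axnji] -> 13 lines: xals lfbi nvwmw nbt fao zzzl axnji pbs xhp dwmn oup tyq hskvj
Hunk 3: at line 8 remove [dwmn] add [jlv] -> 13 lines: xals lfbi nvwmw nbt fao zzzl axnji pbs xhp jlv oup tyq hskvj
Hunk 4: at line 3 remove [fao] add [dxjfj,kumd] -> 14 lines: xals lfbi nvwmw nbt dxjfj kumd zzzl axnji pbs xhp jlv oup tyq hskvj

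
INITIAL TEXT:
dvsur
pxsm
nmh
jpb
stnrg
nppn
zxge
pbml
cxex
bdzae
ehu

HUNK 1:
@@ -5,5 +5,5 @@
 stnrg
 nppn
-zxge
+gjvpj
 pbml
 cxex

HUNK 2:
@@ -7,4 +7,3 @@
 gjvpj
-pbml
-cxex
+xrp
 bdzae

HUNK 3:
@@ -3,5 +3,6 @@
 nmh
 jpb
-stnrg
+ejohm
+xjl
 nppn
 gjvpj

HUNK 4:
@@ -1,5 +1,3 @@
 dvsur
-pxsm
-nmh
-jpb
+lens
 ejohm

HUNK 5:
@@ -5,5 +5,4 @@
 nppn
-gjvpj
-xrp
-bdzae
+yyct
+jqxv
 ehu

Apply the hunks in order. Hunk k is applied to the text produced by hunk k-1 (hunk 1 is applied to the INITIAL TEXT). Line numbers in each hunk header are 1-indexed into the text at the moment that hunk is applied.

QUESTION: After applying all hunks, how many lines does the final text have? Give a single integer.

Answer: 8

Derivation:
Hunk 1: at line 5 remove [zxge] add [gjvpj] -> 11 lines: dvsur pxsm nmh jpb stnrg nppn gjvpj pbml cxex bdzae ehu
Hunk 2: at line 7 remove [pbml,cxex] add [xrp] -> 10 lines: dvsur pxsm nmh jpb stnrg nppn gjvpj xrp bdzae ehu
Hunk 3: at line 3 remove [stnrg] add [ejohm,xjl] -> 11 lines: dvsur pxsm nmh jpb ejohm xjl nppn gjvpj xrp bdzae ehu
Hunk 4: at line 1 remove [pxsm,nmh,jpb] add [lens] -> 9 lines: dvsur lens ejohm xjl nppn gjvpj xrp bdzae ehu
Hunk 5: at line 5 remove [gjvpj,xrp,bdzae] add [yyct,jqxv] -> 8 lines: dvsur lens ejohm xjl nppn yyct jqxv ehu
Final line count: 8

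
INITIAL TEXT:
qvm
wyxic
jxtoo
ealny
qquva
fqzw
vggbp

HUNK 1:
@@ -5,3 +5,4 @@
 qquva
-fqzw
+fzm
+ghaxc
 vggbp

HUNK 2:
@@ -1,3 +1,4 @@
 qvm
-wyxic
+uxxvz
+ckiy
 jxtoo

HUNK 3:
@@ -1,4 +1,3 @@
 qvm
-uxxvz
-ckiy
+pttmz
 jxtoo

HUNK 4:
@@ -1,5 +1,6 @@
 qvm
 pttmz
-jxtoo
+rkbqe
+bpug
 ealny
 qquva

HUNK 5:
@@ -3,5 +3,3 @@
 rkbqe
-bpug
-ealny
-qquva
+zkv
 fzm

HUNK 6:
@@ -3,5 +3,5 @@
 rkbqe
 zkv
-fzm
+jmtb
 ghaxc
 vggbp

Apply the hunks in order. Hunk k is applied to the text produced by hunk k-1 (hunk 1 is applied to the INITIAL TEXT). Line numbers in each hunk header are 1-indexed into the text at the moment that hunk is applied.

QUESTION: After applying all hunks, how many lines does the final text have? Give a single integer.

Hunk 1: at line 5 remove [fqzw] add [fzm,ghaxc] -> 8 lines: qvm wyxic jxtoo ealny qquva fzm ghaxc vggbp
Hunk 2: at line 1 remove [wyxic] add [uxxvz,ckiy] -> 9 lines: qvm uxxvz ckiy jxtoo ealny qquva fzm ghaxc vggbp
Hunk 3: at line 1 remove [uxxvz,ckiy] add [pttmz] -> 8 lines: qvm pttmz jxtoo ealny qquva fzm ghaxc vggbp
Hunk 4: at line 1 remove [jxtoo] add [rkbqe,bpug] -> 9 lines: qvm pttmz rkbqe bpug ealny qquva fzm ghaxc vggbp
Hunk 5: at line 3 remove [bpug,ealny,qquva] add [zkv] -> 7 lines: qvm pttmz rkbqe zkv fzm ghaxc vggbp
Hunk 6: at line 3 remove [fzm] add [jmtb] -> 7 lines: qvm pttmz rkbqe zkv jmtb ghaxc vggbp
Final line count: 7

Answer: 7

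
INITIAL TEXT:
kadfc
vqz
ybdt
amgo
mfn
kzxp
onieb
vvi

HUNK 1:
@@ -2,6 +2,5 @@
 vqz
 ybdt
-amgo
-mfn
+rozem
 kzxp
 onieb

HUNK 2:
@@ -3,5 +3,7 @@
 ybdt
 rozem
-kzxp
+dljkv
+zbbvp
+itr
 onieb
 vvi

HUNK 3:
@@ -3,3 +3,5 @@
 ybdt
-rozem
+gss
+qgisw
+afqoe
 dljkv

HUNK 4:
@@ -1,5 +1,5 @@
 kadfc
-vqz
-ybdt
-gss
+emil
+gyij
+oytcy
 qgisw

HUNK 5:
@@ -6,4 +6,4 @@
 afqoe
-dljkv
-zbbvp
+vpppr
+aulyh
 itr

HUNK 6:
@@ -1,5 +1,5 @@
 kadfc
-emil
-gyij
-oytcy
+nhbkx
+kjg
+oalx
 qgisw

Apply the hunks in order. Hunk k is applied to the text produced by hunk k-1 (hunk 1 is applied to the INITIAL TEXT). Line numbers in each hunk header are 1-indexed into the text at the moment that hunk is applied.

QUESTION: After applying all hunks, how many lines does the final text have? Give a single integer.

Answer: 11

Derivation:
Hunk 1: at line 2 remove [amgo,mfn] add [rozem] -> 7 lines: kadfc vqz ybdt rozem kzxp onieb vvi
Hunk 2: at line 3 remove [kzxp] add [dljkv,zbbvp,itr] -> 9 lines: kadfc vqz ybdt rozem dljkv zbbvp itr onieb vvi
Hunk 3: at line 3 remove [rozem] add [gss,qgisw,afqoe] -> 11 lines: kadfc vqz ybdt gss qgisw afqoe dljkv zbbvp itr onieb vvi
Hunk 4: at line 1 remove [vqz,ybdt,gss] add [emil,gyij,oytcy] -> 11 lines: kadfc emil gyij oytcy qgisw afqoe dljkv zbbvp itr onieb vvi
Hunk 5: at line 6 remove [dljkv,zbbvp] add [vpppr,aulyh] -> 11 lines: kadfc emil gyij oytcy qgisw afqoe vpppr aulyh itr onieb vvi
Hunk 6: at line 1 remove [emil,gyij,oytcy] add [nhbkx,kjg,oalx] -> 11 lines: kadfc nhbkx kjg oalx qgisw afqoe vpppr aulyh itr onieb vvi
Final line count: 11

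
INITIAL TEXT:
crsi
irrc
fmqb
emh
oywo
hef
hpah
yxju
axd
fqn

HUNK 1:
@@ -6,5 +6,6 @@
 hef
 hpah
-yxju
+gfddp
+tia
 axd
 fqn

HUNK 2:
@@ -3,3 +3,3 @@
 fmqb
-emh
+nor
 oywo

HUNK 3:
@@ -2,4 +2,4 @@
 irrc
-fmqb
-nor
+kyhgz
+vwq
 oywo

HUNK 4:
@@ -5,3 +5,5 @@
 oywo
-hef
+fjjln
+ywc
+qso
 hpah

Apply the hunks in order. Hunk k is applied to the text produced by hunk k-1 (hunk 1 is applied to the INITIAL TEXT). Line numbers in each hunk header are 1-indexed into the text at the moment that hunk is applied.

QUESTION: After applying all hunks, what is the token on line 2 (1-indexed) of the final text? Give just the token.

Hunk 1: at line 6 remove [yxju] add [gfddp,tia] -> 11 lines: crsi irrc fmqb emh oywo hef hpah gfddp tia axd fqn
Hunk 2: at line 3 remove [emh] add [nor] -> 11 lines: crsi irrc fmqb nor oywo hef hpah gfddp tia axd fqn
Hunk 3: at line 2 remove [fmqb,nor] add [kyhgz,vwq] -> 11 lines: crsi irrc kyhgz vwq oywo hef hpah gfddp tia axd fqn
Hunk 4: at line 5 remove [hef] add [fjjln,ywc,qso] -> 13 lines: crsi irrc kyhgz vwq oywo fjjln ywc qso hpah gfddp tia axd fqn
Final line 2: irrc

Answer: irrc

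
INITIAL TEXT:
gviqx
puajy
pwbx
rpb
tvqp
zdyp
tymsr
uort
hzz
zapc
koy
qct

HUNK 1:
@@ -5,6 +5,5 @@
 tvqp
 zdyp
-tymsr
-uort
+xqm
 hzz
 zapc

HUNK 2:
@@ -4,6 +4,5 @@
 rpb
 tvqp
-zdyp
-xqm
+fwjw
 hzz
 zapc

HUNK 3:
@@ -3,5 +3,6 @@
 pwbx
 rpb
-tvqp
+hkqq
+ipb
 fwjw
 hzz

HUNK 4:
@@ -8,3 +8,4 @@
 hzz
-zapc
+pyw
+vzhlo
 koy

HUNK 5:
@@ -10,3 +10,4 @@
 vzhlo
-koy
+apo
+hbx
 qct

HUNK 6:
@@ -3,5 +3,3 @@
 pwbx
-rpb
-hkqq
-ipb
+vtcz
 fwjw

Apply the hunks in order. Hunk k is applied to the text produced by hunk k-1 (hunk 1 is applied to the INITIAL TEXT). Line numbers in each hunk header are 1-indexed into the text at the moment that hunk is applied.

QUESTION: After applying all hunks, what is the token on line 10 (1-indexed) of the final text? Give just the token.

Hunk 1: at line 5 remove [tymsr,uort] add [xqm] -> 11 lines: gviqx puajy pwbx rpb tvqp zdyp xqm hzz zapc koy qct
Hunk 2: at line 4 remove [zdyp,xqm] add [fwjw] -> 10 lines: gviqx puajy pwbx rpb tvqp fwjw hzz zapc koy qct
Hunk 3: at line 3 remove [tvqp] add [hkqq,ipb] -> 11 lines: gviqx puajy pwbx rpb hkqq ipb fwjw hzz zapc koy qct
Hunk 4: at line 8 remove [zapc] add [pyw,vzhlo] -> 12 lines: gviqx puajy pwbx rpb hkqq ipb fwjw hzz pyw vzhlo koy qct
Hunk 5: at line 10 remove [koy] add [apo,hbx] -> 13 lines: gviqx puajy pwbx rpb hkqq ipb fwjw hzz pyw vzhlo apo hbx qct
Hunk 6: at line 3 remove [rpb,hkqq,ipb] add [vtcz] -> 11 lines: gviqx puajy pwbx vtcz fwjw hzz pyw vzhlo apo hbx qct
Final line 10: hbx

Answer: hbx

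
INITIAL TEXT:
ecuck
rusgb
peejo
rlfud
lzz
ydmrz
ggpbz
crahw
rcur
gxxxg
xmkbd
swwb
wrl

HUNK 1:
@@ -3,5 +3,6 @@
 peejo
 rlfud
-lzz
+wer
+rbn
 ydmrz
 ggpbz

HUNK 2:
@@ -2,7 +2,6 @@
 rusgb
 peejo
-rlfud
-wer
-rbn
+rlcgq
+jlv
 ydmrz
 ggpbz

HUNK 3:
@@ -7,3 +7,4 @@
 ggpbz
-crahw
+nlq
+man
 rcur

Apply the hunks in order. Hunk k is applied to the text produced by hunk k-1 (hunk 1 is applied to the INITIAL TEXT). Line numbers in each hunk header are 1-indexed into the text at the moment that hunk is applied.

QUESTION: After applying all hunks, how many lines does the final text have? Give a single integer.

Hunk 1: at line 3 remove [lzz] add [wer,rbn] -> 14 lines: ecuck rusgb peejo rlfud wer rbn ydmrz ggpbz crahw rcur gxxxg xmkbd swwb wrl
Hunk 2: at line 2 remove [rlfud,wer,rbn] add [rlcgq,jlv] -> 13 lines: ecuck rusgb peejo rlcgq jlv ydmrz ggpbz crahw rcur gxxxg xmkbd swwb wrl
Hunk 3: at line 7 remove [crahw] add [nlq,man] -> 14 lines: ecuck rusgb peejo rlcgq jlv ydmrz ggpbz nlq man rcur gxxxg xmkbd swwb wrl
Final line count: 14

Answer: 14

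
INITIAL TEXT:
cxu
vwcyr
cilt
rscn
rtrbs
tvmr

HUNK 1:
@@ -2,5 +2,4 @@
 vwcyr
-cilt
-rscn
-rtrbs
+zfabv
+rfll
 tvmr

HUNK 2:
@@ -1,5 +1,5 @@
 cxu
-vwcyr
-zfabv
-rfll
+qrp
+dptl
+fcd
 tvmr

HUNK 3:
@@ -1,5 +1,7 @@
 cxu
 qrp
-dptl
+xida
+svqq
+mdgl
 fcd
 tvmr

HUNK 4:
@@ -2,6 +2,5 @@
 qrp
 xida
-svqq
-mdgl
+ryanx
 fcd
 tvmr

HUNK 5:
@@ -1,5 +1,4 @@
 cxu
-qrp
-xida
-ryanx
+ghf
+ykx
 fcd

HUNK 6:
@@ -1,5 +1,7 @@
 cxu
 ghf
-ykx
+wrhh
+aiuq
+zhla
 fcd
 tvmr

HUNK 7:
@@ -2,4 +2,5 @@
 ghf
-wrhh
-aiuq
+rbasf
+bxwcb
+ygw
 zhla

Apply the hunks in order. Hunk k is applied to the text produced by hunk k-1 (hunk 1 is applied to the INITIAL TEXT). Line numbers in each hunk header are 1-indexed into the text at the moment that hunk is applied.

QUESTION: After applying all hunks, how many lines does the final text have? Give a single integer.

Answer: 8

Derivation:
Hunk 1: at line 2 remove [cilt,rscn,rtrbs] add [zfabv,rfll] -> 5 lines: cxu vwcyr zfabv rfll tvmr
Hunk 2: at line 1 remove [vwcyr,zfabv,rfll] add [qrp,dptl,fcd] -> 5 lines: cxu qrp dptl fcd tvmr
Hunk 3: at line 1 remove [dptl] add [xida,svqq,mdgl] -> 7 lines: cxu qrp xida svqq mdgl fcd tvmr
Hunk 4: at line 2 remove [svqq,mdgl] add [ryanx] -> 6 lines: cxu qrp xida ryanx fcd tvmr
Hunk 5: at line 1 remove [qrp,xida,ryanx] add [ghf,ykx] -> 5 lines: cxu ghf ykx fcd tvmr
Hunk 6: at line 1 remove [ykx] add [wrhh,aiuq,zhla] -> 7 lines: cxu ghf wrhh aiuq zhla fcd tvmr
Hunk 7: at line 2 remove [wrhh,aiuq] add [rbasf,bxwcb,ygw] -> 8 lines: cxu ghf rbasf bxwcb ygw zhla fcd tvmr
Final line count: 8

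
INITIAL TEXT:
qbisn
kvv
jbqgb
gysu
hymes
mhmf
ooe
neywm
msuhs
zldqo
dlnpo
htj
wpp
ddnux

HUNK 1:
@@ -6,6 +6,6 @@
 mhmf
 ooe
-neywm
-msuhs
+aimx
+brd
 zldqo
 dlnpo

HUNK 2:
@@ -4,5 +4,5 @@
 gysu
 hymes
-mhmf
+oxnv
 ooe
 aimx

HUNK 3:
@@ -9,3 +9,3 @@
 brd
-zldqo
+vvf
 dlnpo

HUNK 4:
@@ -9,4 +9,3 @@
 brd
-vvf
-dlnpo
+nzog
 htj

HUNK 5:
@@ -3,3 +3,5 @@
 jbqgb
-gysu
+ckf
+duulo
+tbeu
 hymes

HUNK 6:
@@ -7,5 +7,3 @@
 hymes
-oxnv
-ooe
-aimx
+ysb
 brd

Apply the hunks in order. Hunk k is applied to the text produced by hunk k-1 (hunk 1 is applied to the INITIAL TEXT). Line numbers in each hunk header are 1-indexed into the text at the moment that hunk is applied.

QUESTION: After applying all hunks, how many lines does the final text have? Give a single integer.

Hunk 1: at line 6 remove [neywm,msuhs] add [aimx,brd] -> 14 lines: qbisn kvv jbqgb gysu hymes mhmf ooe aimx brd zldqo dlnpo htj wpp ddnux
Hunk 2: at line 4 remove [mhmf] add [oxnv] -> 14 lines: qbisn kvv jbqgb gysu hymes oxnv ooe aimx brd zldqo dlnpo htj wpp ddnux
Hunk 3: at line 9 remove [zldqo] add [vvf] -> 14 lines: qbisn kvv jbqgb gysu hymes oxnv ooe aimx brd vvf dlnpo htj wpp ddnux
Hunk 4: at line 9 remove [vvf,dlnpo] add [nzog] -> 13 lines: qbisn kvv jbqgb gysu hymes oxnv ooe aimx brd nzog htj wpp ddnux
Hunk 5: at line 3 remove [gysu] add [ckf,duulo,tbeu] -> 15 lines: qbisn kvv jbqgb ckf duulo tbeu hymes oxnv ooe aimx brd nzog htj wpp ddnux
Hunk 6: at line 7 remove [oxnv,ooe,aimx] add [ysb] -> 13 lines: qbisn kvv jbqgb ckf duulo tbeu hymes ysb brd nzog htj wpp ddnux
Final line count: 13

Answer: 13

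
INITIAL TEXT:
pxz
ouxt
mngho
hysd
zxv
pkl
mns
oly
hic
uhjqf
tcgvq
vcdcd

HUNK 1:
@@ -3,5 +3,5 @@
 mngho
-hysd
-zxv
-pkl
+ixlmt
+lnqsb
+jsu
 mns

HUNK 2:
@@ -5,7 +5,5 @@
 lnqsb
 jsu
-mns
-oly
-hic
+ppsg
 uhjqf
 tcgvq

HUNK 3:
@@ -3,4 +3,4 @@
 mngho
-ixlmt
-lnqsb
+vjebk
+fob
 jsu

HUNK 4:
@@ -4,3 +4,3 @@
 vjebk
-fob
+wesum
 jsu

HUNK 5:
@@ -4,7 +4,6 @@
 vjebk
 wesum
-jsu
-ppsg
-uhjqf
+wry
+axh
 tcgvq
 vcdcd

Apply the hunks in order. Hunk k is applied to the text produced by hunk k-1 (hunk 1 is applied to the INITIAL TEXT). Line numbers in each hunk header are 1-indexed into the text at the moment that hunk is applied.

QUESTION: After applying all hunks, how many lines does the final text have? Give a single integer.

Hunk 1: at line 3 remove [hysd,zxv,pkl] add [ixlmt,lnqsb,jsu] -> 12 lines: pxz ouxt mngho ixlmt lnqsb jsu mns oly hic uhjqf tcgvq vcdcd
Hunk 2: at line 5 remove [mns,oly,hic] add [ppsg] -> 10 lines: pxz ouxt mngho ixlmt lnqsb jsu ppsg uhjqf tcgvq vcdcd
Hunk 3: at line 3 remove [ixlmt,lnqsb] add [vjebk,fob] -> 10 lines: pxz ouxt mngho vjebk fob jsu ppsg uhjqf tcgvq vcdcd
Hunk 4: at line 4 remove [fob] add [wesum] -> 10 lines: pxz ouxt mngho vjebk wesum jsu ppsg uhjqf tcgvq vcdcd
Hunk 5: at line 4 remove [jsu,ppsg,uhjqf] add [wry,axh] -> 9 lines: pxz ouxt mngho vjebk wesum wry axh tcgvq vcdcd
Final line count: 9

Answer: 9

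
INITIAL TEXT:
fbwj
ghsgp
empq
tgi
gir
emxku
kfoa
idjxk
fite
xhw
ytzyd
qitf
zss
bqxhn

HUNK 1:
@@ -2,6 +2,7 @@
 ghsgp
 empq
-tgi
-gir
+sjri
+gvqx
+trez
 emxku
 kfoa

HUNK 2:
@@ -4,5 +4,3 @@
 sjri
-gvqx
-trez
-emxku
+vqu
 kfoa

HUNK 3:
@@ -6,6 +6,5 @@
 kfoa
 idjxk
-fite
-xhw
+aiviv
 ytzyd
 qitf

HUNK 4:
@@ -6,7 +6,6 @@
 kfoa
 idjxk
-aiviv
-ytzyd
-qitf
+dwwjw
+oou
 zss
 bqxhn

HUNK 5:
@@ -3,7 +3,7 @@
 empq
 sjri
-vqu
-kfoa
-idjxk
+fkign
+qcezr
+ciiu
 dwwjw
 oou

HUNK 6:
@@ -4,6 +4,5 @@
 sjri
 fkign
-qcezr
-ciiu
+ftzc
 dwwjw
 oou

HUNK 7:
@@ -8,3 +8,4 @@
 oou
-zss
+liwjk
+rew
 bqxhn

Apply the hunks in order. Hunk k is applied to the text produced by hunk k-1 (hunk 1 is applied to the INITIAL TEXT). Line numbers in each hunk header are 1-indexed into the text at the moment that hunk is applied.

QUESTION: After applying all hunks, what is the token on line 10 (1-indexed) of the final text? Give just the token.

Answer: rew

Derivation:
Hunk 1: at line 2 remove [tgi,gir] add [sjri,gvqx,trez] -> 15 lines: fbwj ghsgp empq sjri gvqx trez emxku kfoa idjxk fite xhw ytzyd qitf zss bqxhn
Hunk 2: at line 4 remove [gvqx,trez,emxku] add [vqu] -> 13 lines: fbwj ghsgp empq sjri vqu kfoa idjxk fite xhw ytzyd qitf zss bqxhn
Hunk 3: at line 6 remove [fite,xhw] add [aiviv] -> 12 lines: fbwj ghsgp empq sjri vqu kfoa idjxk aiviv ytzyd qitf zss bqxhn
Hunk 4: at line 6 remove [aiviv,ytzyd,qitf] add [dwwjw,oou] -> 11 lines: fbwj ghsgp empq sjri vqu kfoa idjxk dwwjw oou zss bqxhn
Hunk 5: at line 3 remove [vqu,kfoa,idjxk] add [fkign,qcezr,ciiu] -> 11 lines: fbwj ghsgp empq sjri fkign qcezr ciiu dwwjw oou zss bqxhn
Hunk 6: at line 4 remove [qcezr,ciiu] add [ftzc] -> 10 lines: fbwj ghsgp empq sjri fkign ftzc dwwjw oou zss bqxhn
Hunk 7: at line 8 remove [zss] add [liwjk,rew] -> 11 lines: fbwj ghsgp empq sjri fkign ftzc dwwjw oou liwjk rew bqxhn
Final line 10: rew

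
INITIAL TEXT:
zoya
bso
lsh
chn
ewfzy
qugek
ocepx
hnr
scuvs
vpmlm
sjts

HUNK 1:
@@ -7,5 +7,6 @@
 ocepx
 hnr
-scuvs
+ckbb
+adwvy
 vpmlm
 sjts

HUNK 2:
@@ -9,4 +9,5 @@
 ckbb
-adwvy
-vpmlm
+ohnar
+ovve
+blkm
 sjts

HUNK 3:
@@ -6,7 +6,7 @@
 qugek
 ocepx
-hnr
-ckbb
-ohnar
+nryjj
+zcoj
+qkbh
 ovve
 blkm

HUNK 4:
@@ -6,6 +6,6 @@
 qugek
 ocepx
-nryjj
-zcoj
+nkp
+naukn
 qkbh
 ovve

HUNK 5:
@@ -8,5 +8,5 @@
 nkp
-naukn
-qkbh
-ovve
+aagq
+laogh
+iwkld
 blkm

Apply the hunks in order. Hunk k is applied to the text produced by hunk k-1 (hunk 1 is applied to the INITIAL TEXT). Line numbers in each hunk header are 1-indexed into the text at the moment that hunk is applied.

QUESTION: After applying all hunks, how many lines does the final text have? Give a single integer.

Hunk 1: at line 7 remove [scuvs] add [ckbb,adwvy] -> 12 lines: zoya bso lsh chn ewfzy qugek ocepx hnr ckbb adwvy vpmlm sjts
Hunk 2: at line 9 remove [adwvy,vpmlm] add [ohnar,ovve,blkm] -> 13 lines: zoya bso lsh chn ewfzy qugek ocepx hnr ckbb ohnar ovve blkm sjts
Hunk 3: at line 6 remove [hnr,ckbb,ohnar] add [nryjj,zcoj,qkbh] -> 13 lines: zoya bso lsh chn ewfzy qugek ocepx nryjj zcoj qkbh ovve blkm sjts
Hunk 4: at line 6 remove [nryjj,zcoj] add [nkp,naukn] -> 13 lines: zoya bso lsh chn ewfzy qugek ocepx nkp naukn qkbh ovve blkm sjts
Hunk 5: at line 8 remove [naukn,qkbh,ovve] add [aagq,laogh,iwkld] -> 13 lines: zoya bso lsh chn ewfzy qugek ocepx nkp aagq laogh iwkld blkm sjts
Final line count: 13

Answer: 13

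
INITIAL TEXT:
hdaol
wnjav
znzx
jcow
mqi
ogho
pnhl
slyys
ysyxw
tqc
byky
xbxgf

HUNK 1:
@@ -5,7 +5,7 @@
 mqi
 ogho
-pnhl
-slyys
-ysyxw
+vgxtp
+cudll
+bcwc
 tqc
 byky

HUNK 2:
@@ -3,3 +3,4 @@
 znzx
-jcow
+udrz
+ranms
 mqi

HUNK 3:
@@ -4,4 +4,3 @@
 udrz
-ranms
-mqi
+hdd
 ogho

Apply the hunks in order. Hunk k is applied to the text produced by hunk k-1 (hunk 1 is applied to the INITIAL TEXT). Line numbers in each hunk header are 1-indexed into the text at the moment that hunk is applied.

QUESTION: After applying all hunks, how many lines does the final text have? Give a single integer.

Hunk 1: at line 5 remove [pnhl,slyys,ysyxw] add [vgxtp,cudll,bcwc] -> 12 lines: hdaol wnjav znzx jcow mqi ogho vgxtp cudll bcwc tqc byky xbxgf
Hunk 2: at line 3 remove [jcow] add [udrz,ranms] -> 13 lines: hdaol wnjav znzx udrz ranms mqi ogho vgxtp cudll bcwc tqc byky xbxgf
Hunk 3: at line 4 remove [ranms,mqi] add [hdd] -> 12 lines: hdaol wnjav znzx udrz hdd ogho vgxtp cudll bcwc tqc byky xbxgf
Final line count: 12

Answer: 12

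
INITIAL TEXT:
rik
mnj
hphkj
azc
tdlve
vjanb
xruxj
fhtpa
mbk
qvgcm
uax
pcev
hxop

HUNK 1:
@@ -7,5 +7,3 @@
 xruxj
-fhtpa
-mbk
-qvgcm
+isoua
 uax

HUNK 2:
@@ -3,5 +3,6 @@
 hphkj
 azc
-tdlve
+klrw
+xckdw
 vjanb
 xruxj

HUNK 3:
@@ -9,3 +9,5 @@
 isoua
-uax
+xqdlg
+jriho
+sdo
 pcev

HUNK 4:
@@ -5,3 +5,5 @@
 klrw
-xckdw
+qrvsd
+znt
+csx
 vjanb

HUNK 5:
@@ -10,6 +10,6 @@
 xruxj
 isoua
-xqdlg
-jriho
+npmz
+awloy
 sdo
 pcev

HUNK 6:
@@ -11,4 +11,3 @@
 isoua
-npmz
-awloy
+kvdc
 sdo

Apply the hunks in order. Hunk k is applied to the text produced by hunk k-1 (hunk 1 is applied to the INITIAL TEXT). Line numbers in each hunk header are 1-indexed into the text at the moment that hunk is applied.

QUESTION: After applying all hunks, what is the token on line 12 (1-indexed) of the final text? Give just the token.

Answer: kvdc

Derivation:
Hunk 1: at line 7 remove [fhtpa,mbk,qvgcm] add [isoua] -> 11 lines: rik mnj hphkj azc tdlve vjanb xruxj isoua uax pcev hxop
Hunk 2: at line 3 remove [tdlve] add [klrw,xckdw] -> 12 lines: rik mnj hphkj azc klrw xckdw vjanb xruxj isoua uax pcev hxop
Hunk 3: at line 9 remove [uax] add [xqdlg,jriho,sdo] -> 14 lines: rik mnj hphkj azc klrw xckdw vjanb xruxj isoua xqdlg jriho sdo pcev hxop
Hunk 4: at line 5 remove [xckdw] add [qrvsd,znt,csx] -> 16 lines: rik mnj hphkj azc klrw qrvsd znt csx vjanb xruxj isoua xqdlg jriho sdo pcev hxop
Hunk 5: at line 10 remove [xqdlg,jriho] add [npmz,awloy] -> 16 lines: rik mnj hphkj azc klrw qrvsd znt csx vjanb xruxj isoua npmz awloy sdo pcev hxop
Hunk 6: at line 11 remove [npmz,awloy] add [kvdc] -> 15 lines: rik mnj hphkj azc klrw qrvsd znt csx vjanb xruxj isoua kvdc sdo pcev hxop
Final line 12: kvdc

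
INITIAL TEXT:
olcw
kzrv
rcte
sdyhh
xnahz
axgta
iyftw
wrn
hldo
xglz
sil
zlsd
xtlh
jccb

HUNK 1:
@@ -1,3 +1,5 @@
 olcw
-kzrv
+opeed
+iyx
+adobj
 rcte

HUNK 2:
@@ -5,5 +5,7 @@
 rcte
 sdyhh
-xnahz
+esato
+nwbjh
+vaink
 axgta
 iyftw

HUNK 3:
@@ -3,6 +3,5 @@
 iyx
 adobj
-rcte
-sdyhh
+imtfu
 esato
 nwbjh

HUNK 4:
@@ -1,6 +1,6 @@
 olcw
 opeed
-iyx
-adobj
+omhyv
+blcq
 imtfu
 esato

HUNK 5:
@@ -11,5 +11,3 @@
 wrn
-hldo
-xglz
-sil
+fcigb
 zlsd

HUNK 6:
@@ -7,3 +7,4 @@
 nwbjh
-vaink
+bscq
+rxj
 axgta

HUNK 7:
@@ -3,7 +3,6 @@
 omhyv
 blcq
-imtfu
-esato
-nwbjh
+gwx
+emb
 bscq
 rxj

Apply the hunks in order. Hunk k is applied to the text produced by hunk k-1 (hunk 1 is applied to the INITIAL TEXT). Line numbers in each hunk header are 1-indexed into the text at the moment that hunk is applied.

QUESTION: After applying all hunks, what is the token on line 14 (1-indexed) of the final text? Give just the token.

Hunk 1: at line 1 remove [kzrv] add [opeed,iyx,adobj] -> 16 lines: olcw opeed iyx adobj rcte sdyhh xnahz axgta iyftw wrn hldo xglz sil zlsd xtlh jccb
Hunk 2: at line 5 remove [xnahz] add [esato,nwbjh,vaink] -> 18 lines: olcw opeed iyx adobj rcte sdyhh esato nwbjh vaink axgta iyftw wrn hldo xglz sil zlsd xtlh jccb
Hunk 3: at line 3 remove [rcte,sdyhh] add [imtfu] -> 17 lines: olcw opeed iyx adobj imtfu esato nwbjh vaink axgta iyftw wrn hldo xglz sil zlsd xtlh jccb
Hunk 4: at line 1 remove [iyx,adobj] add [omhyv,blcq] -> 17 lines: olcw opeed omhyv blcq imtfu esato nwbjh vaink axgta iyftw wrn hldo xglz sil zlsd xtlh jccb
Hunk 5: at line 11 remove [hldo,xglz,sil] add [fcigb] -> 15 lines: olcw opeed omhyv blcq imtfu esato nwbjh vaink axgta iyftw wrn fcigb zlsd xtlh jccb
Hunk 6: at line 7 remove [vaink] add [bscq,rxj] -> 16 lines: olcw opeed omhyv blcq imtfu esato nwbjh bscq rxj axgta iyftw wrn fcigb zlsd xtlh jccb
Hunk 7: at line 3 remove [imtfu,esato,nwbjh] add [gwx,emb] -> 15 lines: olcw opeed omhyv blcq gwx emb bscq rxj axgta iyftw wrn fcigb zlsd xtlh jccb
Final line 14: xtlh

Answer: xtlh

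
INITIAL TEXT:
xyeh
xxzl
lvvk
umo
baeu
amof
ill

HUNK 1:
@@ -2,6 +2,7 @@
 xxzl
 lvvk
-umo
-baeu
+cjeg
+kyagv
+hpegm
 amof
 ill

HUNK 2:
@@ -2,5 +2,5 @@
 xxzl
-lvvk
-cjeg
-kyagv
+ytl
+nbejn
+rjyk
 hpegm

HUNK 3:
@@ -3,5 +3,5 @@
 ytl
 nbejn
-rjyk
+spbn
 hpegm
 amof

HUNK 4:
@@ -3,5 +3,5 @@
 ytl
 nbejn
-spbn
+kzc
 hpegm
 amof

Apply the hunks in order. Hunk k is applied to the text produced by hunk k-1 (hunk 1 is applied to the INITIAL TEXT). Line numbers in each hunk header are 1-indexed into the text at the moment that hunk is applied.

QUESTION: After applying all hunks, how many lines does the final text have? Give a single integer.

Answer: 8

Derivation:
Hunk 1: at line 2 remove [umo,baeu] add [cjeg,kyagv,hpegm] -> 8 lines: xyeh xxzl lvvk cjeg kyagv hpegm amof ill
Hunk 2: at line 2 remove [lvvk,cjeg,kyagv] add [ytl,nbejn,rjyk] -> 8 lines: xyeh xxzl ytl nbejn rjyk hpegm amof ill
Hunk 3: at line 3 remove [rjyk] add [spbn] -> 8 lines: xyeh xxzl ytl nbejn spbn hpegm amof ill
Hunk 4: at line 3 remove [spbn] add [kzc] -> 8 lines: xyeh xxzl ytl nbejn kzc hpegm amof ill
Final line count: 8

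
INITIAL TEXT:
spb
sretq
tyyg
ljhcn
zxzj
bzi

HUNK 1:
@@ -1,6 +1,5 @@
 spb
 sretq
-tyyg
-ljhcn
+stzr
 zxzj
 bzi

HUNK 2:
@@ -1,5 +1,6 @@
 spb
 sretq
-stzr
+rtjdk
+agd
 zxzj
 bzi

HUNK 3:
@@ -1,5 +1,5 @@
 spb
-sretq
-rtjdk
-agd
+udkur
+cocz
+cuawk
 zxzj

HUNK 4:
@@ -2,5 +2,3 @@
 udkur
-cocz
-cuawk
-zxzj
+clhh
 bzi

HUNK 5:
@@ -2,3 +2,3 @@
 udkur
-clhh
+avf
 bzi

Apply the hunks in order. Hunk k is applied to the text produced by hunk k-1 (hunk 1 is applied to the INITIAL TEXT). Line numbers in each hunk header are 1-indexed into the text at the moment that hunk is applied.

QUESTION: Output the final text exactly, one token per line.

Answer: spb
udkur
avf
bzi

Derivation:
Hunk 1: at line 1 remove [tyyg,ljhcn] add [stzr] -> 5 lines: spb sretq stzr zxzj bzi
Hunk 2: at line 1 remove [stzr] add [rtjdk,agd] -> 6 lines: spb sretq rtjdk agd zxzj bzi
Hunk 3: at line 1 remove [sretq,rtjdk,agd] add [udkur,cocz,cuawk] -> 6 lines: spb udkur cocz cuawk zxzj bzi
Hunk 4: at line 2 remove [cocz,cuawk,zxzj] add [clhh] -> 4 lines: spb udkur clhh bzi
Hunk 5: at line 2 remove [clhh] add [avf] -> 4 lines: spb udkur avf bzi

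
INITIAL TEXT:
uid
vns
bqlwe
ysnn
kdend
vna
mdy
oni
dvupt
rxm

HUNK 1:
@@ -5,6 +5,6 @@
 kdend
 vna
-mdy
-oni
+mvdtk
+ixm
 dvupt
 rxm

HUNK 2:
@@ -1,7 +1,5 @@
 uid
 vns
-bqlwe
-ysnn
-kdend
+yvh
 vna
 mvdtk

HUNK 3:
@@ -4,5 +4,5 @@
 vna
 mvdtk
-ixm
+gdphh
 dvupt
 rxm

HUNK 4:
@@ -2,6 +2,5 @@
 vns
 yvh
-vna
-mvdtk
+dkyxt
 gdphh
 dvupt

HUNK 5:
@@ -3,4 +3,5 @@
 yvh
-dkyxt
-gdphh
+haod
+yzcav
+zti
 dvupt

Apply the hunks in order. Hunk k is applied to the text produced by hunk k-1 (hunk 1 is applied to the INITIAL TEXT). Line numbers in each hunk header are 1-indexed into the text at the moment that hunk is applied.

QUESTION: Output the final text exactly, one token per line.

Answer: uid
vns
yvh
haod
yzcav
zti
dvupt
rxm

Derivation:
Hunk 1: at line 5 remove [mdy,oni] add [mvdtk,ixm] -> 10 lines: uid vns bqlwe ysnn kdend vna mvdtk ixm dvupt rxm
Hunk 2: at line 1 remove [bqlwe,ysnn,kdend] add [yvh] -> 8 lines: uid vns yvh vna mvdtk ixm dvupt rxm
Hunk 3: at line 4 remove [ixm] add [gdphh] -> 8 lines: uid vns yvh vna mvdtk gdphh dvupt rxm
Hunk 4: at line 2 remove [vna,mvdtk] add [dkyxt] -> 7 lines: uid vns yvh dkyxt gdphh dvupt rxm
Hunk 5: at line 3 remove [dkyxt,gdphh] add [haod,yzcav,zti] -> 8 lines: uid vns yvh haod yzcav zti dvupt rxm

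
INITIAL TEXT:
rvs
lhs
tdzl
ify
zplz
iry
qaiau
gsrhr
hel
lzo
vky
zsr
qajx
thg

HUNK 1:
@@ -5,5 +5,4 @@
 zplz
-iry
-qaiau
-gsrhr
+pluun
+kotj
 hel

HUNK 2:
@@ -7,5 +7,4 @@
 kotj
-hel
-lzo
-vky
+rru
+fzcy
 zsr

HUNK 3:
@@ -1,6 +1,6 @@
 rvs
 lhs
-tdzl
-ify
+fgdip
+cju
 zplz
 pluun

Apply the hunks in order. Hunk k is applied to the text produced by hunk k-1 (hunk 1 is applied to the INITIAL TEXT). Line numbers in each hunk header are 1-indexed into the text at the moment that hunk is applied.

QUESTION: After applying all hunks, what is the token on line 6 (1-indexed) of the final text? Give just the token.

Answer: pluun

Derivation:
Hunk 1: at line 5 remove [iry,qaiau,gsrhr] add [pluun,kotj] -> 13 lines: rvs lhs tdzl ify zplz pluun kotj hel lzo vky zsr qajx thg
Hunk 2: at line 7 remove [hel,lzo,vky] add [rru,fzcy] -> 12 lines: rvs lhs tdzl ify zplz pluun kotj rru fzcy zsr qajx thg
Hunk 3: at line 1 remove [tdzl,ify] add [fgdip,cju] -> 12 lines: rvs lhs fgdip cju zplz pluun kotj rru fzcy zsr qajx thg
Final line 6: pluun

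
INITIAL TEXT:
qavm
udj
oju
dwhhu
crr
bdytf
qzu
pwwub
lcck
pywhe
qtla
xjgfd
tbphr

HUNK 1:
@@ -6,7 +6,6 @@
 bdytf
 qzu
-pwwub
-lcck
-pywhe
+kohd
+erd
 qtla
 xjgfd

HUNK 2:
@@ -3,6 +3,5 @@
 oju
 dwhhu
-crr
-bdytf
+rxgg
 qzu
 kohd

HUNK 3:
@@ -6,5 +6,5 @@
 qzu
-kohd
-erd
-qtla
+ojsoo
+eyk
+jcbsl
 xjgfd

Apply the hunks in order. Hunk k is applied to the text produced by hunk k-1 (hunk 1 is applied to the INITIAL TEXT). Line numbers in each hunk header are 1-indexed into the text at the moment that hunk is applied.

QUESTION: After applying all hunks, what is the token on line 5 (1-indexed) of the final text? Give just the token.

Hunk 1: at line 6 remove [pwwub,lcck,pywhe] add [kohd,erd] -> 12 lines: qavm udj oju dwhhu crr bdytf qzu kohd erd qtla xjgfd tbphr
Hunk 2: at line 3 remove [crr,bdytf] add [rxgg] -> 11 lines: qavm udj oju dwhhu rxgg qzu kohd erd qtla xjgfd tbphr
Hunk 3: at line 6 remove [kohd,erd,qtla] add [ojsoo,eyk,jcbsl] -> 11 lines: qavm udj oju dwhhu rxgg qzu ojsoo eyk jcbsl xjgfd tbphr
Final line 5: rxgg

Answer: rxgg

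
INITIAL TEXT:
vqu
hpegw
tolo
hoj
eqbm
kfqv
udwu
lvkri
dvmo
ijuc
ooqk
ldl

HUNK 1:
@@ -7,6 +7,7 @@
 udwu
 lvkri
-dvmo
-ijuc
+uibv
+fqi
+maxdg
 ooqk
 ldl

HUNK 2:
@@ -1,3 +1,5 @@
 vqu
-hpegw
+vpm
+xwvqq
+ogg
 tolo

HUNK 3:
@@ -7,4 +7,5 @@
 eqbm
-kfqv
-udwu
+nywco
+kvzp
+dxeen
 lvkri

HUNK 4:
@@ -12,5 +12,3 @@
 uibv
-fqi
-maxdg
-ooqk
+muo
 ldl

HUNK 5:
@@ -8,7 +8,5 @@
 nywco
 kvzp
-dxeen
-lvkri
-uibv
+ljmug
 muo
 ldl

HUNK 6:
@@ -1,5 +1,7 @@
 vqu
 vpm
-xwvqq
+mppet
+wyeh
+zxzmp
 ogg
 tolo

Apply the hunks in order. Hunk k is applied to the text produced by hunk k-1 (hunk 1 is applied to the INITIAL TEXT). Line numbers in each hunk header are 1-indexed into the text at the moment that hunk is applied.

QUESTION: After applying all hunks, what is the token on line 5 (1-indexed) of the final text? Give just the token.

Answer: zxzmp

Derivation:
Hunk 1: at line 7 remove [dvmo,ijuc] add [uibv,fqi,maxdg] -> 13 lines: vqu hpegw tolo hoj eqbm kfqv udwu lvkri uibv fqi maxdg ooqk ldl
Hunk 2: at line 1 remove [hpegw] add [vpm,xwvqq,ogg] -> 15 lines: vqu vpm xwvqq ogg tolo hoj eqbm kfqv udwu lvkri uibv fqi maxdg ooqk ldl
Hunk 3: at line 7 remove [kfqv,udwu] add [nywco,kvzp,dxeen] -> 16 lines: vqu vpm xwvqq ogg tolo hoj eqbm nywco kvzp dxeen lvkri uibv fqi maxdg ooqk ldl
Hunk 4: at line 12 remove [fqi,maxdg,ooqk] add [muo] -> 14 lines: vqu vpm xwvqq ogg tolo hoj eqbm nywco kvzp dxeen lvkri uibv muo ldl
Hunk 5: at line 8 remove [dxeen,lvkri,uibv] add [ljmug] -> 12 lines: vqu vpm xwvqq ogg tolo hoj eqbm nywco kvzp ljmug muo ldl
Hunk 6: at line 1 remove [xwvqq] add [mppet,wyeh,zxzmp] -> 14 lines: vqu vpm mppet wyeh zxzmp ogg tolo hoj eqbm nywco kvzp ljmug muo ldl
Final line 5: zxzmp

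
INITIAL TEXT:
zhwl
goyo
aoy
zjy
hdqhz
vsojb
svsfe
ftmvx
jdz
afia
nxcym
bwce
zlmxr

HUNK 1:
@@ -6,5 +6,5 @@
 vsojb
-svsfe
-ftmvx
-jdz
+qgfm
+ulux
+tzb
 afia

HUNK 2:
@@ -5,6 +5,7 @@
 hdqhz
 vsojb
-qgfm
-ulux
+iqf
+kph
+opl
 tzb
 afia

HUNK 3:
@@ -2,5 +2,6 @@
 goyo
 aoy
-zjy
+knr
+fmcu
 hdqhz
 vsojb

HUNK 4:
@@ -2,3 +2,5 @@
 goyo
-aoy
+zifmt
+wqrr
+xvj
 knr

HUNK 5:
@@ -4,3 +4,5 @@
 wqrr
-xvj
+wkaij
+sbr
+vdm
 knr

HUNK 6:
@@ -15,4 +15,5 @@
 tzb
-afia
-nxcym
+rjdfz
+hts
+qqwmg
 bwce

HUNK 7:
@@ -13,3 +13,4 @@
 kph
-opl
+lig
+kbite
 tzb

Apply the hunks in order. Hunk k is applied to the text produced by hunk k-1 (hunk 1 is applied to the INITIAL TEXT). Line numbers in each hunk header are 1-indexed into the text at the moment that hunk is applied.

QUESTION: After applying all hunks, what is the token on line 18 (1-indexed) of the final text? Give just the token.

Hunk 1: at line 6 remove [svsfe,ftmvx,jdz] add [qgfm,ulux,tzb] -> 13 lines: zhwl goyo aoy zjy hdqhz vsojb qgfm ulux tzb afia nxcym bwce zlmxr
Hunk 2: at line 5 remove [qgfm,ulux] add [iqf,kph,opl] -> 14 lines: zhwl goyo aoy zjy hdqhz vsojb iqf kph opl tzb afia nxcym bwce zlmxr
Hunk 3: at line 2 remove [zjy] add [knr,fmcu] -> 15 lines: zhwl goyo aoy knr fmcu hdqhz vsojb iqf kph opl tzb afia nxcym bwce zlmxr
Hunk 4: at line 2 remove [aoy] add [zifmt,wqrr,xvj] -> 17 lines: zhwl goyo zifmt wqrr xvj knr fmcu hdqhz vsojb iqf kph opl tzb afia nxcym bwce zlmxr
Hunk 5: at line 4 remove [xvj] add [wkaij,sbr,vdm] -> 19 lines: zhwl goyo zifmt wqrr wkaij sbr vdm knr fmcu hdqhz vsojb iqf kph opl tzb afia nxcym bwce zlmxr
Hunk 6: at line 15 remove [afia,nxcym] add [rjdfz,hts,qqwmg] -> 20 lines: zhwl goyo zifmt wqrr wkaij sbr vdm knr fmcu hdqhz vsojb iqf kph opl tzb rjdfz hts qqwmg bwce zlmxr
Hunk 7: at line 13 remove [opl] add [lig,kbite] -> 21 lines: zhwl goyo zifmt wqrr wkaij sbr vdm knr fmcu hdqhz vsojb iqf kph lig kbite tzb rjdfz hts qqwmg bwce zlmxr
Final line 18: hts

Answer: hts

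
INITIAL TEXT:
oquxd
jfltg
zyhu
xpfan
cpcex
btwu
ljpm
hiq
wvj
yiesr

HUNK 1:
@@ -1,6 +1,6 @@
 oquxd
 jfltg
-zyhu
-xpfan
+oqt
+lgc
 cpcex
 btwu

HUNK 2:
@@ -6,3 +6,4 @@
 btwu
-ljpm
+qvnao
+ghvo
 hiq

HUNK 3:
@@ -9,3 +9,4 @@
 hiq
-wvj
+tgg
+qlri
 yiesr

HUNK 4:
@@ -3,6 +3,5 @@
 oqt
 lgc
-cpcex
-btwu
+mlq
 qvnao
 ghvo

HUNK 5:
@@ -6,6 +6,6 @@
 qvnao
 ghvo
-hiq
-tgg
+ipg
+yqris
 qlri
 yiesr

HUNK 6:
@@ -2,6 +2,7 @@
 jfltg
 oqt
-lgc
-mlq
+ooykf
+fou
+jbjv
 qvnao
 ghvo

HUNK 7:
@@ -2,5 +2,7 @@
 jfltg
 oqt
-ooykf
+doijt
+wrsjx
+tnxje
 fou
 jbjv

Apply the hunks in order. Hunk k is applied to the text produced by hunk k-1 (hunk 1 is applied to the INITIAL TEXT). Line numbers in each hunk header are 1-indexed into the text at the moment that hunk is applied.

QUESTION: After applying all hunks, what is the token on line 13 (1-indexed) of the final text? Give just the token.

Answer: qlri

Derivation:
Hunk 1: at line 1 remove [zyhu,xpfan] add [oqt,lgc] -> 10 lines: oquxd jfltg oqt lgc cpcex btwu ljpm hiq wvj yiesr
Hunk 2: at line 6 remove [ljpm] add [qvnao,ghvo] -> 11 lines: oquxd jfltg oqt lgc cpcex btwu qvnao ghvo hiq wvj yiesr
Hunk 3: at line 9 remove [wvj] add [tgg,qlri] -> 12 lines: oquxd jfltg oqt lgc cpcex btwu qvnao ghvo hiq tgg qlri yiesr
Hunk 4: at line 3 remove [cpcex,btwu] add [mlq] -> 11 lines: oquxd jfltg oqt lgc mlq qvnao ghvo hiq tgg qlri yiesr
Hunk 5: at line 6 remove [hiq,tgg] add [ipg,yqris] -> 11 lines: oquxd jfltg oqt lgc mlq qvnao ghvo ipg yqris qlri yiesr
Hunk 6: at line 2 remove [lgc,mlq] add [ooykf,fou,jbjv] -> 12 lines: oquxd jfltg oqt ooykf fou jbjv qvnao ghvo ipg yqris qlri yiesr
Hunk 7: at line 2 remove [ooykf] add [doijt,wrsjx,tnxje] -> 14 lines: oquxd jfltg oqt doijt wrsjx tnxje fou jbjv qvnao ghvo ipg yqris qlri yiesr
Final line 13: qlri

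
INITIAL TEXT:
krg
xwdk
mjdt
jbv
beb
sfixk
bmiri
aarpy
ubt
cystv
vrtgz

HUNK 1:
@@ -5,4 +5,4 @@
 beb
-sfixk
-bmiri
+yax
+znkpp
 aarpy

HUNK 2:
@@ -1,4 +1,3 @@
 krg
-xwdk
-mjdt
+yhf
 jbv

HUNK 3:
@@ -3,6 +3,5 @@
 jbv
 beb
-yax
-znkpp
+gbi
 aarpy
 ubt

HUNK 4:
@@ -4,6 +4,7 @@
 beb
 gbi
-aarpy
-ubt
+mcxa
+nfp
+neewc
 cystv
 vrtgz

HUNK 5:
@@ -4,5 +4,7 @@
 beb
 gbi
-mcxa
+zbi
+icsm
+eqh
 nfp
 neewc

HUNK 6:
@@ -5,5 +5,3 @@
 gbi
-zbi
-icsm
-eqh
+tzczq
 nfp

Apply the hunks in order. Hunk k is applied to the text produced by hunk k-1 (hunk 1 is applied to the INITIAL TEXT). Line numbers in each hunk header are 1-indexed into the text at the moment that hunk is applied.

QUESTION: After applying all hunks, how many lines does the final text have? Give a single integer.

Hunk 1: at line 5 remove [sfixk,bmiri] add [yax,znkpp] -> 11 lines: krg xwdk mjdt jbv beb yax znkpp aarpy ubt cystv vrtgz
Hunk 2: at line 1 remove [xwdk,mjdt] add [yhf] -> 10 lines: krg yhf jbv beb yax znkpp aarpy ubt cystv vrtgz
Hunk 3: at line 3 remove [yax,znkpp] add [gbi] -> 9 lines: krg yhf jbv beb gbi aarpy ubt cystv vrtgz
Hunk 4: at line 4 remove [aarpy,ubt] add [mcxa,nfp,neewc] -> 10 lines: krg yhf jbv beb gbi mcxa nfp neewc cystv vrtgz
Hunk 5: at line 4 remove [mcxa] add [zbi,icsm,eqh] -> 12 lines: krg yhf jbv beb gbi zbi icsm eqh nfp neewc cystv vrtgz
Hunk 6: at line 5 remove [zbi,icsm,eqh] add [tzczq] -> 10 lines: krg yhf jbv beb gbi tzczq nfp neewc cystv vrtgz
Final line count: 10

Answer: 10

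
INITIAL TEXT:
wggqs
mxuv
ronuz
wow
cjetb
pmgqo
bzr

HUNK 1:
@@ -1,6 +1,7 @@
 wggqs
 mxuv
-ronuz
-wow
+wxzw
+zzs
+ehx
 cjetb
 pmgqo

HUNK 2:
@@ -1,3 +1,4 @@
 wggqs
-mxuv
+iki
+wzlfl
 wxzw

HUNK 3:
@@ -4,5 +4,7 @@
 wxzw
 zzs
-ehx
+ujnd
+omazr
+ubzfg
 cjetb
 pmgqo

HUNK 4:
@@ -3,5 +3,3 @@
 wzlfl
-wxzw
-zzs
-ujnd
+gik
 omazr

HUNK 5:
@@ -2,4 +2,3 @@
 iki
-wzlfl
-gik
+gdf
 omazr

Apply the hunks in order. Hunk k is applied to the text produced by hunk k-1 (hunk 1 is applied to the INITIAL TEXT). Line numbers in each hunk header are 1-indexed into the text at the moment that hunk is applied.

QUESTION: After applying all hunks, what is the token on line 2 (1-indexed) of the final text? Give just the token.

Hunk 1: at line 1 remove [ronuz,wow] add [wxzw,zzs,ehx] -> 8 lines: wggqs mxuv wxzw zzs ehx cjetb pmgqo bzr
Hunk 2: at line 1 remove [mxuv] add [iki,wzlfl] -> 9 lines: wggqs iki wzlfl wxzw zzs ehx cjetb pmgqo bzr
Hunk 3: at line 4 remove [ehx] add [ujnd,omazr,ubzfg] -> 11 lines: wggqs iki wzlfl wxzw zzs ujnd omazr ubzfg cjetb pmgqo bzr
Hunk 4: at line 3 remove [wxzw,zzs,ujnd] add [gik] -> 9 lines: wggqs iki wzlfl gik omazr ubzfg cjetb pmgqo bzr
Hunk 5: at line 2 remove [wzlfl,gik] add [gdf] -> 8 lines: wggqs iki gdf omazr ubzfg cjetb pmgqo bzr
Final line 2: iki

Answer: iki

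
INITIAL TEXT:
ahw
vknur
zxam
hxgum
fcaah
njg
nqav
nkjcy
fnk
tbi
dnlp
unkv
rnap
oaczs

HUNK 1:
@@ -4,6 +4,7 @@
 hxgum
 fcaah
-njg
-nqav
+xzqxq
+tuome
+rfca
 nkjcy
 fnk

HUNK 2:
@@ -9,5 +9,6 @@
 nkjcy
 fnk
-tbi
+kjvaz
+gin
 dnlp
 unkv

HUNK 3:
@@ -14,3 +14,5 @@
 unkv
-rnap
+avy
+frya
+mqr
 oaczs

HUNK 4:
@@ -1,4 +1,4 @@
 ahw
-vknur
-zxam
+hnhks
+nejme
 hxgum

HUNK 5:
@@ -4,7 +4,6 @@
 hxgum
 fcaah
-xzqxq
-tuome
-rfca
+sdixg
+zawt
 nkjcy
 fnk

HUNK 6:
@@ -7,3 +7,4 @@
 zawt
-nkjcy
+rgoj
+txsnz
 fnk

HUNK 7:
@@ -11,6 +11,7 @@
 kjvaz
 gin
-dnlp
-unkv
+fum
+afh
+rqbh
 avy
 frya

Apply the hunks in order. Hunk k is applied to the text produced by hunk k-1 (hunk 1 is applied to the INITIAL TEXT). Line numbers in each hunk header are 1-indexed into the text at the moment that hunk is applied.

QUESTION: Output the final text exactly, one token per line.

Hunk 1: at line 4 remove [njg,nqav] add [xzqxq,tuome,rfca] -> 15 lines: ahw vknur zxam hxgum fcaah xzqxq tuome rfca nkjcy fnk tbi dnlp unkv rnap oaczs
Hunk 2: at line 9 remove [tbi] add [kjvaz,gin] -> 16 lines: ahw vknur zxam hxgum fcaah xzqxq tuome rfca nkjcy fnk kjvaz gin dnlp unkv rnap oaczs
Hunk 3: at line 14 remove [rnap] add [avy,frya,mqr] -> 18 lines: ahw vknur zxam hxgum fcaah xzqxq tuome rfca nkjcy fnk kjvaz gin dnlp unkv avy frya mqr oaczs
Hunk 4: at line 1 remove [vknur,zxam] add [hnhks,nejme] -> 18 lines: ahw hnhks nejme hxgum fcaah xzqxq tuome rfca nkjcy fnk kjvaz gin dnlp unkv avy frya mqr oaczs
Hunk 5: at line 4 remove [xzqxq,tuome,rfca] add [sdixg,zawt] -> 17 lines: ahw hnhks nejme hxgum fcaah sdixg zawt nkjcy fnk kjvaz gin dnlp unkv avy frya mqr oaczs
Hunk 6: at line 7 remove [nkjcy] add [rgoj,txsnz] -> 18 lines: ahw hnhks nejme hxgum fcaah sdixg zawt rgoj txsnz fnk kjvaz gin dnlp unkv avy frya mqr oaczs
Hunk 7: at line 11 remove [dnlp,unkv] add [fum,afh,rqbh] -> 19 lines: ahw hnhks nejme hxgum fcaah sdixg zawt rgoj txsnz fnk kjvaz gin fum afh rqbh avy frya mqr oaczs

Answer: ahw
hnhks
nejme
hxgum
fcaah
sdixg
zawt
rgoj
txsnz
fnk
kjvaz
gin
fum
afh
rqbh
avy
frya
mqr
oaczs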